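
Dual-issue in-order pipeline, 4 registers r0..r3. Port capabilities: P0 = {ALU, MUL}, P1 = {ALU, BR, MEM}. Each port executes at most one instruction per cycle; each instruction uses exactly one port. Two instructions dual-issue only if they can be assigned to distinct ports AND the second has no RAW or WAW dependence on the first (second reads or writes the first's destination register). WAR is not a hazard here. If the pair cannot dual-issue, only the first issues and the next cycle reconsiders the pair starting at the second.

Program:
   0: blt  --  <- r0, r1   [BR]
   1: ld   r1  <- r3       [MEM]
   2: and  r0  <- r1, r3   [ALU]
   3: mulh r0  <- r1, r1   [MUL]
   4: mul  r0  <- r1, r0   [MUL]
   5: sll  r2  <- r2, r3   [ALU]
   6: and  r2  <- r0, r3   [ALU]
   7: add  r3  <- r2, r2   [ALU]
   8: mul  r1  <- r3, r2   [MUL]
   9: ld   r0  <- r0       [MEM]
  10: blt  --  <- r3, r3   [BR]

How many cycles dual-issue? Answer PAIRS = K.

PAIRS = 2

#0 head=0: blt i0 no-port BR/MEM
#1 head=1: ld i1 RAW r1
#2 head=2: and i2 WAW r0
#3 head=3: mulh i3 no-port MUL/MUL
#4 head=4: mul;sll i4,i5 pair
#5 head=6: and i6 RAW r2
#6 head=7: add i7 RAW r3
#7 head=8: mul;ld i8,i9 pair
#8 head=10: blt i10 tail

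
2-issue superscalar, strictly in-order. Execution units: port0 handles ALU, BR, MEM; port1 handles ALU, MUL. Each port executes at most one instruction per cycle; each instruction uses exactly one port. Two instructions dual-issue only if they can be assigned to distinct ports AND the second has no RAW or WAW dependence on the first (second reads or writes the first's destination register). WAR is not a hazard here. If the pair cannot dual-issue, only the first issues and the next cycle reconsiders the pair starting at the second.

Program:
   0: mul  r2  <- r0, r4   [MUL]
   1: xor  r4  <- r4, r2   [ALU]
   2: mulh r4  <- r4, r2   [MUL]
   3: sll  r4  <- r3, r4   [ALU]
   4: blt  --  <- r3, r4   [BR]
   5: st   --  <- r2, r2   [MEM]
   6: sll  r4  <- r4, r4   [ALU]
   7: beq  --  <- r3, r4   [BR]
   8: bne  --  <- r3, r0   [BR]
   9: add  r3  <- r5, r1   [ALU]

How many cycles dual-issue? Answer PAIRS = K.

[0] i0  mul  -- RAW r2
[1] i1  xor  -- RAW+WAW r4
[2] i2  mulh  -- RAW+WAW r4
[3] i3  sll  -- RAW r4
[4] i4  blt  -- no-port BR/MEM
[5] i5+i6  st/sll  -- dual
[6] i7  beq  -- no-port BR/BR
[7] i8+i9  bne/add  -- dual

PAIRS = 2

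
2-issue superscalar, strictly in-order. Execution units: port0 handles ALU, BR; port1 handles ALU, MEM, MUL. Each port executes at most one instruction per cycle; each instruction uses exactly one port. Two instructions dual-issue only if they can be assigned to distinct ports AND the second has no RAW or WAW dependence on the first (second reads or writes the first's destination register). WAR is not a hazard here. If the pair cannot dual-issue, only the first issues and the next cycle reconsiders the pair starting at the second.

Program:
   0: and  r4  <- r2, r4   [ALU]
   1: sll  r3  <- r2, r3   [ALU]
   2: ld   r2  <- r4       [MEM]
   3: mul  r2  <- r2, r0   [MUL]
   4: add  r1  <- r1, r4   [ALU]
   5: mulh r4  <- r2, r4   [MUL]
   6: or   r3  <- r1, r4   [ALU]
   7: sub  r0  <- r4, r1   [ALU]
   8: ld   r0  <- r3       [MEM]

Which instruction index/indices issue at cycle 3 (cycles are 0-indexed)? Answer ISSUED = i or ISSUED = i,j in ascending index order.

[0] i0&i1  and/sll  -- pair
[1] i2  ld  -- no-port MEM/MUL
[2] i3&i4  mul/add  -- pair
[3] i5  mulh  -- RAW r4
[4] i6&i7  or/sub  -- pair
[5] i8  ld  -- tail

ISSUED = 5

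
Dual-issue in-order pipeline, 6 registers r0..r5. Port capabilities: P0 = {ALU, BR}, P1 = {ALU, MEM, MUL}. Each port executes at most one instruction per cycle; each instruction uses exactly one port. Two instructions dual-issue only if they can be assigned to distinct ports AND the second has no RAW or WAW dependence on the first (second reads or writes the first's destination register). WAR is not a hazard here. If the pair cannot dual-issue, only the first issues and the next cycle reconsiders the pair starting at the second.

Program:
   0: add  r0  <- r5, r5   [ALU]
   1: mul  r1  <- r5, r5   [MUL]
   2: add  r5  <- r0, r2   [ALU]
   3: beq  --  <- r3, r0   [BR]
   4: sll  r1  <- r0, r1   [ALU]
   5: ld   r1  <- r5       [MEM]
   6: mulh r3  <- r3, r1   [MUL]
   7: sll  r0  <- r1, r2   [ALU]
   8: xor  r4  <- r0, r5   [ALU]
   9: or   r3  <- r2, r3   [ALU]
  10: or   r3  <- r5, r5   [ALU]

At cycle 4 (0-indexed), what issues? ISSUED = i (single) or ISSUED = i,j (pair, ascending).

[0] i0,i1  add mul  -- dual
[1] i2,i3  add beq  -- dual
[2] i4  sll  -- WAW r1
[3] i5  ld  -- no-port MEM/MUL
[4] i6,i7  mulh sll  -- dual
[5] i8,i9  xor or  -- dual
[6] i10  or  -- tail

ISSUED = 6,7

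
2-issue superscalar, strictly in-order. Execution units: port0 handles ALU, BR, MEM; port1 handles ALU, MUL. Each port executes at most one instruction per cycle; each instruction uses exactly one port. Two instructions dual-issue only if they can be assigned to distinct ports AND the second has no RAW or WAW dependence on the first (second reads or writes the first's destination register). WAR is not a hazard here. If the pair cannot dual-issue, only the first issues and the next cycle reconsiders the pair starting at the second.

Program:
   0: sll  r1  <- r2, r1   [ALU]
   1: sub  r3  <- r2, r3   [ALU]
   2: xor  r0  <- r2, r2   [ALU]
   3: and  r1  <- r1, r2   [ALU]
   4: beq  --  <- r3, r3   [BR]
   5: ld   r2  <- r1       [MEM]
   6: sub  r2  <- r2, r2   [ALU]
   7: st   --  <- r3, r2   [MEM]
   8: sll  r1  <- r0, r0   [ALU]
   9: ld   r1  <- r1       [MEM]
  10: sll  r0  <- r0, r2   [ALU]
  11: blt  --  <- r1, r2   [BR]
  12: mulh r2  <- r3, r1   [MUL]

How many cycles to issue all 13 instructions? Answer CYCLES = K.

CYCLES = 8

[0] i0/i1  sll+sub  -- dual
[1] i2/i3  xor+and  -- dual
[2] i4  beq  -- no-port BR/MEM
[3] i5  ld  -- RAW+WAW r2
[4] i6  sub  -- RAW r2
[5] i7/i8  st+sll  -- dual
[6] i9/i10  ld+sll  -- dual
[7] i11/i12  blt+mulh  -- dual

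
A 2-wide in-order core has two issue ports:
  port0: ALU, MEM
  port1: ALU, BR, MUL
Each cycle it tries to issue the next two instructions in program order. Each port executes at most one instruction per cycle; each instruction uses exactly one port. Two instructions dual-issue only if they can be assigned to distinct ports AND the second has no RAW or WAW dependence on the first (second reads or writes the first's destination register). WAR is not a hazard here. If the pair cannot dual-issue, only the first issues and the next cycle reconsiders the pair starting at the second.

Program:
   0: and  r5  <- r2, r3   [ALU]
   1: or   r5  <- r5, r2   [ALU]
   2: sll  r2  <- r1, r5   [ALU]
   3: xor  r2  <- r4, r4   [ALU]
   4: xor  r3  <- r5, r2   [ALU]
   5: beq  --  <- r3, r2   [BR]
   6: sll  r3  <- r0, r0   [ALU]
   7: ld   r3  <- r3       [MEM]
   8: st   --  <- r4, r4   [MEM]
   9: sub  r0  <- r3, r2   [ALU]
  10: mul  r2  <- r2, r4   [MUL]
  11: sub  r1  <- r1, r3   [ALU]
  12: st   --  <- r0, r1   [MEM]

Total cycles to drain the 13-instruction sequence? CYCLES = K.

CYCLES = 10

0. and.ALU @i0  | RAW+WAW r5
1. or.ALU @i1  | RAW r5
2. sll.ALU @i2  | WAW r2
3. xor.ALU @i3  | RAW r2
4. xor.ALU @i4  | RAW r3
5. beq.BR/sll.ALU @i5,i6  | dual
6. ld.MEM @i7  | no-port MEM/MEM
7. st.MEM/sub.ALU @i8,i9  | dual
8. mul.MUL/sub.ALU @i10,i11  | dual
9. st.MEM @i12  | tail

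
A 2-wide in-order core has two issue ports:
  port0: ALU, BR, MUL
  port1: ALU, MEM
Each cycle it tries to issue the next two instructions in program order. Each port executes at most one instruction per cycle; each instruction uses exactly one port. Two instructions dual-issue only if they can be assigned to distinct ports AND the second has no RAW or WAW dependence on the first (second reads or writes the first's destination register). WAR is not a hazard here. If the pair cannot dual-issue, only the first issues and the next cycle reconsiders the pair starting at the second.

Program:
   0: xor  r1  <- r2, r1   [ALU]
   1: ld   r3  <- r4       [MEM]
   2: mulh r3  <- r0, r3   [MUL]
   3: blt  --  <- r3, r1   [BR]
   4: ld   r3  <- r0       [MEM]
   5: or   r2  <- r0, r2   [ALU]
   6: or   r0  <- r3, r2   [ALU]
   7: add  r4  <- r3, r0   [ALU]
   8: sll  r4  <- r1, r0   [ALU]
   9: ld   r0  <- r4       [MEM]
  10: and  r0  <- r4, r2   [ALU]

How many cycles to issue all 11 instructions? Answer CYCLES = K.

#0 head=0: xor;ld i0&i1 pair
#1 head=2: mulh i2 no-port MUL/BR
#2 head=3: blt;ld i3&i4 pair
#3 head=5: or i5 RAW r2
#4 head=6: or i6 RAW r0
#5 head=7: add i7 WAW r4
#6 head=8: sll i8 RAW r4
#7 head=9: ld i9 WAW r0
#8 head=10: and i10 tail

CYCLES = 9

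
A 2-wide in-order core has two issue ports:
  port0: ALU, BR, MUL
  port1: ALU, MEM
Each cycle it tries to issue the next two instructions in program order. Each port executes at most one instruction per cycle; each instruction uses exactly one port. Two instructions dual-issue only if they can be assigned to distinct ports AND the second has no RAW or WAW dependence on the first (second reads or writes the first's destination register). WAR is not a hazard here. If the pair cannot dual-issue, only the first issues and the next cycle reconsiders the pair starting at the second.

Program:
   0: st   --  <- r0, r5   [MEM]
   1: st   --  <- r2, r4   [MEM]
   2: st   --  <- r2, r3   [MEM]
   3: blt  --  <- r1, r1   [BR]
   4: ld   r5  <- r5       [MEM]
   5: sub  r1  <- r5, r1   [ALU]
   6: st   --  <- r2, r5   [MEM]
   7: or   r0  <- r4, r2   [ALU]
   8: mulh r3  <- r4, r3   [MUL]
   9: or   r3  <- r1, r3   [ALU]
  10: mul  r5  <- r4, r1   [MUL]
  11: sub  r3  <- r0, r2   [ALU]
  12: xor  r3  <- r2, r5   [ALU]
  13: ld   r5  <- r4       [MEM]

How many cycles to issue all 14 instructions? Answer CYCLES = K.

CYCLES = 9

c0: i0 st.MEM  no-port MEM/MEM
c1: i1 st.MEM  no-port MEM/MEM
c2: i2+i3 st.MEM;blt.BR  2-wide
c3: i4 ld.MEM  RAW r5
c4: i5+i6 sub.ALU;st.MEM  2-wide
c5: i7+i8 or.ALU;mulh.MUL  2-wide
c6: i9+i10 or.ALU;mul.MUL  2-wide
c7: i11 sub.ALU  WAW r3
c8: i12+i13 xor.ALU;ld.MEM  2-wide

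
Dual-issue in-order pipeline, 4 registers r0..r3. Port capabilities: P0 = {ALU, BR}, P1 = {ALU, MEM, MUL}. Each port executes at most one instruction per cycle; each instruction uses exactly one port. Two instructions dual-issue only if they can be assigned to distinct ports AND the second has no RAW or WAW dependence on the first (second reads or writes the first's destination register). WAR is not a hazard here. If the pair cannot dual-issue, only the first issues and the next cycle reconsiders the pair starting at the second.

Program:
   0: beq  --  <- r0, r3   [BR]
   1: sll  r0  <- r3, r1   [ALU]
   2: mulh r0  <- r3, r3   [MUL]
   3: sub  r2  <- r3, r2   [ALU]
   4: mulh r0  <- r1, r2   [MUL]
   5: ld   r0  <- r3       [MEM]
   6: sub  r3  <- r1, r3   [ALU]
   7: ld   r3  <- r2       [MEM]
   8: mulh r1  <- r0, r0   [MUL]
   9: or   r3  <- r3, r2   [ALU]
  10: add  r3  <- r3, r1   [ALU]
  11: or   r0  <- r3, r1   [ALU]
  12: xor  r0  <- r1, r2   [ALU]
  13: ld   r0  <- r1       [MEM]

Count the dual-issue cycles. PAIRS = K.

PAIRS = 4

#0 head=0: beq+sll i0&i1 2-wide
#1 head=2: mulh+sub i2&i3 2-wide
#2 head=4: mulh i4 no-port MUL/MEM
#3 head=5: ld+sub i5&i6 2-wide
#4 head=7: ld i7 no-port MEM/MUL
#5 head=8: mulh+or i8&i9 2-wide
#6 head=10: add i10 RAW r3
#7 head=11: or i11 WAW r0
#8 head=12: xor i12 WAW r0
#9 head=13: ld i13 tail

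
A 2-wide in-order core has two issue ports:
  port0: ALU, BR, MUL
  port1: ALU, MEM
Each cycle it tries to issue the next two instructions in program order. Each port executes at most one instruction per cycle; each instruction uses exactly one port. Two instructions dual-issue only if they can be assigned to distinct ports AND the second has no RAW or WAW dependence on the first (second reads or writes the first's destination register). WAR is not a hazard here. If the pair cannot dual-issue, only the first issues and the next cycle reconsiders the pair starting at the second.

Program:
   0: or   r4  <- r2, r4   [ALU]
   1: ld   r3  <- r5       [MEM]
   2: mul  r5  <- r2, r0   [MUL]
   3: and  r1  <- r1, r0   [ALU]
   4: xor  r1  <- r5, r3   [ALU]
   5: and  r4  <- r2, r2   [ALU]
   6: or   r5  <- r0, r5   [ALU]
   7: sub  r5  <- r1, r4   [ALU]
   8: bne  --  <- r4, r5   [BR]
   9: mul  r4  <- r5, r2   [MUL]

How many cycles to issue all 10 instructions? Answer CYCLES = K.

0. or/ld @i0,i1  | dual
1. mul/and @i2,i3  | dual
2. xor/and @i4,i5  | dual
3. or @i6  | WAW r5
4. sub @i7  | RAW r5
5. bne @i8  | no-port BR/MUL
6. mul @i9  | tail

CYCLES = 7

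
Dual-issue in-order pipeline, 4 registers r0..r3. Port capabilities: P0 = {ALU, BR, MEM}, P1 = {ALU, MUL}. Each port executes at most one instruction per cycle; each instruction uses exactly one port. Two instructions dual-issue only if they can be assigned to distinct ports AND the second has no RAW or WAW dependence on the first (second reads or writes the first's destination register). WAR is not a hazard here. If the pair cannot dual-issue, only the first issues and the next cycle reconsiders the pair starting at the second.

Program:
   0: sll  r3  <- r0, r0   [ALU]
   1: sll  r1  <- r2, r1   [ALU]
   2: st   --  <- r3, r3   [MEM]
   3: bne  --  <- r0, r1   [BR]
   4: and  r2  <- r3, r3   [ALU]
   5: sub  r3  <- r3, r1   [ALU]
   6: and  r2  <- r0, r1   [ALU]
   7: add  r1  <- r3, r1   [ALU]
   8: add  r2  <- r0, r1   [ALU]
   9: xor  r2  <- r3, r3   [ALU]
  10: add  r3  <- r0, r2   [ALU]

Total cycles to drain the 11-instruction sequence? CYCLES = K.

0. sll sll @i0&i1  | pair
1. st @i2  | no-port MEM/BR
2. bne and @i3&i4  | pair
3. sub and @i5&i6  | pair
4. add @i7  | RAW r1
5. add @i8  | WAW r2
6. xor @i9  | RAW r2
7. add @i10  | tail

CYCLES = 8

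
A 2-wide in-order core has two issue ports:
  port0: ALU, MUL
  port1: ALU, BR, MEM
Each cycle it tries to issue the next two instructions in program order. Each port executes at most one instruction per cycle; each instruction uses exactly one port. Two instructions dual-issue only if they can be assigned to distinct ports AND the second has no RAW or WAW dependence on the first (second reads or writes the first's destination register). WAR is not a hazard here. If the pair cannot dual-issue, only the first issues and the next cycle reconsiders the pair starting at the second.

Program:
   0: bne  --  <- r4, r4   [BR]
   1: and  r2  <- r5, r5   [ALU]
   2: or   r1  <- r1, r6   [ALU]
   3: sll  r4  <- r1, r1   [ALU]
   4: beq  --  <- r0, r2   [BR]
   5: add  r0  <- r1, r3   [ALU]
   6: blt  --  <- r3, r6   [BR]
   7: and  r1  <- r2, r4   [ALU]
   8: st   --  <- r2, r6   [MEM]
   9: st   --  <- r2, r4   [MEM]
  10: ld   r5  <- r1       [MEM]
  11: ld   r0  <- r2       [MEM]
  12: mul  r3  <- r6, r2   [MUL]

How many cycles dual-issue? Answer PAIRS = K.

PAIRS = 5

#0 head=0: bne.BR/and.ALU i0,i1 2-wide
#1 head=2: or.ALU i2 RAW r1
#2 head=3: sll.ALU/beq.BR i3,i4 2-wide
#3 head=5: add.ALU/blt.BR i5,i6 2-wide
#4 head=7: and.ALU/st.MEM i7,i8 2-wide
#5 head=9: st.MEM i9 no-port MEM/MEM
#6 head=10: ld.MEM i10 no-port MEM/MEM
#7 head=11: ld.MEM/mul.MUL i11,i12 2-wide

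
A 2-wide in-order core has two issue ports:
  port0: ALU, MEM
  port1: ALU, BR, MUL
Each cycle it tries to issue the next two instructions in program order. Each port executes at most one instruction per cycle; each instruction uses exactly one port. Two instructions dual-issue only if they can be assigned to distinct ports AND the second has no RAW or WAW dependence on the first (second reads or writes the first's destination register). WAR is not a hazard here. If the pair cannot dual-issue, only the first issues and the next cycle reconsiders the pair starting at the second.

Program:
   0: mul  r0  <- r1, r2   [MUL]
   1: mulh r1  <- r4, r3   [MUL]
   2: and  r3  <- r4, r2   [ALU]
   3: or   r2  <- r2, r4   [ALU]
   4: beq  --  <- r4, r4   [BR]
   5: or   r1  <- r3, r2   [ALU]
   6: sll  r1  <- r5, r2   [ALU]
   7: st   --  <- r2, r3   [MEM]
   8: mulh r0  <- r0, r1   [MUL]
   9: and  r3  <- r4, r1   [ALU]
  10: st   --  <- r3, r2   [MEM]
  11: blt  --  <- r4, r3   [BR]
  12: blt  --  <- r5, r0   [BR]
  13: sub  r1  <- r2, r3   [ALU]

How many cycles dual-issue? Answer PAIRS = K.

t=0 i0:mul.MUL ; no-port MUL/MUL
t=1 i1&i2:mulh.MUL+and.ALU ; dual
t=2 i3&i4:or.ALU+beq.BR ; dual
t=3 i5:or.ALU ; WAW r1
t=4 i6&i7:sll.ALU+st.MEM ; dual
t=5 i8&i9:mulh.MUL+and.ALU ; dual
t=6 i10&i11:st.MEM+blt.BR ; dual
t=7 i12&i13:blt.BR+sub.ALU ; dual

PAIRS = 6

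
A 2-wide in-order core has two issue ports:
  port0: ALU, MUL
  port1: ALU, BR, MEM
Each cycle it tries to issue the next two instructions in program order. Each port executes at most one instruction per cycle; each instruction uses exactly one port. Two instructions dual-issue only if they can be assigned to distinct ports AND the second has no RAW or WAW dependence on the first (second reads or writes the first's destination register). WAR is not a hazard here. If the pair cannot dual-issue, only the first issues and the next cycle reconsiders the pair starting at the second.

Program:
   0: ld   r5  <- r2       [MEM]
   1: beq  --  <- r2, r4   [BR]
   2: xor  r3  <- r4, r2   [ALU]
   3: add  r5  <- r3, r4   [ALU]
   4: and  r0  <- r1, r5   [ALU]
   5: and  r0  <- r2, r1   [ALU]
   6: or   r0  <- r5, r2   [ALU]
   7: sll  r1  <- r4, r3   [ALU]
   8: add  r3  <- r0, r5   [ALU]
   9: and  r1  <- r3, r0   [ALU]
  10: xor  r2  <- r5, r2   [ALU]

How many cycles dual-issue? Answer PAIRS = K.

t=0 i0:ld.MEM ; no-port MEM/BR
t=1 i1,i2:beq.BR/xor.ALU ; 2-wide
t=2 i3:add.ALU ; RAW r5
t=3 i4:and.ALU ; WAW r0
t=4 i5:and.ALU ; WAW r0
t=5 i6,i7:or.ALU/sll.ALU ; 2-wide
t=6 i8:add.ALU ; RAW r3
t=7 i9,i10:and.ALU/xor.ALU ; 2-wide

PAIRS = 3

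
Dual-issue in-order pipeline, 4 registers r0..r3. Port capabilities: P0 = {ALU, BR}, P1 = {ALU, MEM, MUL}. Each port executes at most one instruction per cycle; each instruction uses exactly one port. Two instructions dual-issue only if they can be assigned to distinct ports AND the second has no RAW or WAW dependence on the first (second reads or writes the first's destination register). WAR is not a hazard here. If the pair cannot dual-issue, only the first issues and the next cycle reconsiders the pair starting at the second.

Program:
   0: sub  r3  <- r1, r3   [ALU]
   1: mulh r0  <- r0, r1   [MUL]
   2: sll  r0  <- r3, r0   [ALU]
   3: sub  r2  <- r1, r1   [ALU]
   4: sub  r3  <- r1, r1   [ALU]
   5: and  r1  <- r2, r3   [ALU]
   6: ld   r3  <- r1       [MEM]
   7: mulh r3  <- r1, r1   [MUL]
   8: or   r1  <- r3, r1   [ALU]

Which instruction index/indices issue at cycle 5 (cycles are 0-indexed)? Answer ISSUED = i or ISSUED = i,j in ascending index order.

ISSUED = 7

0. sub.ALU+mulh.MUL @i0+i1  | dual
1. sll.ALU+sub.ALU @i2+i3  | dual
2. sub.ALU @i4  | RAW r3
3. and.ALU @i5  | RAW r1
4. ld.MEM @i6  | no-port MEM/MUL
5. mulh.MUL @i7  | RAW r3
6. or.ALU @i8  | tail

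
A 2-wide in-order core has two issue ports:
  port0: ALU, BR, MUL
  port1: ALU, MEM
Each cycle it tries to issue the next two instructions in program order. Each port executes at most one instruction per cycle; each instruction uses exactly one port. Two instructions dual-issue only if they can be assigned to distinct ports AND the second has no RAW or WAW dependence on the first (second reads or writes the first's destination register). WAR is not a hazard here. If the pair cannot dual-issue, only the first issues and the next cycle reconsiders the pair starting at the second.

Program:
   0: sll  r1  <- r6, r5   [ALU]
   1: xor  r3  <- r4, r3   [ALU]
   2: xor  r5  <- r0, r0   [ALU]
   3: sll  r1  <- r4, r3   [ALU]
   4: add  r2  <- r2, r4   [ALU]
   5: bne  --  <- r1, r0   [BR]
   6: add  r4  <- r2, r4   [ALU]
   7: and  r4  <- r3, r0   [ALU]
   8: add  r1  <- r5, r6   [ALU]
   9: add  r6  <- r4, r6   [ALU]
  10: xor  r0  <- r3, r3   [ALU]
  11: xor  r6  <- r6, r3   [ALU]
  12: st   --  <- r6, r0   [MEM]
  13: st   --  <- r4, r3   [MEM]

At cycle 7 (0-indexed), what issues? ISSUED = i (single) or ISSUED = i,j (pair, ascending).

ISSUED = 12

  cy0 -> i0/i1 (sll.ALU+xor.ALU) 2-wide
  cy1 -> i2/i3 (xor.ALU+sll.ALU) 2-wide
  cy2 -> i4/i5 (add.ALU+bne.BR) 2-wide
  cy3 -> i6 (add.ALU) WAW r4
  cy4 -> i7/i8 (and.ALU+add.ALU) 2-wide
  cy5 -> i9/i10 (add.ALU+xor.ALU) 2-wide
  cy6 -> i11 (xor.ALU) RAW r6
  cy7 -> i12 (st.MEM) no-port MEM/MEM
  cy8 -> i13 (st.MEM) tail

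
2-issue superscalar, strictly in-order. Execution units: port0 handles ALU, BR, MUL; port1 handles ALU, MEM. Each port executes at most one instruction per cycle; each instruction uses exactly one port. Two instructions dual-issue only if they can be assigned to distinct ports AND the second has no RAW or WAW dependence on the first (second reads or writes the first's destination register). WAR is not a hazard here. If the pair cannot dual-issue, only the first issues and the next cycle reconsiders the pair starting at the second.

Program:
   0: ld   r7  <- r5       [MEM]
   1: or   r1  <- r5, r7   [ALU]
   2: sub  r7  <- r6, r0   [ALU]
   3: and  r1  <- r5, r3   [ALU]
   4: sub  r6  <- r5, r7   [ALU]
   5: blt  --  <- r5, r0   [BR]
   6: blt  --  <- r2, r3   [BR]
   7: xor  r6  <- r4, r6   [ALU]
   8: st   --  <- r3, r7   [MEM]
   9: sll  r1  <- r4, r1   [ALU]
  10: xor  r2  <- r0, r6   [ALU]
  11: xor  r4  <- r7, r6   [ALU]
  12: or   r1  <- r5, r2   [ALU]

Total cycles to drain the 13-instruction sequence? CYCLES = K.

CYCLES = 8

#0 head=0: ld i0 RAW r7
#1 head=1: or+sub i1+i2 pair
#2 head=3: and+sub i3+i4 pair
#3 head=5: blt i5 no-port BR/BR
#4 head=6: blt+xor i6+i7 pair
#5 head=8: st+sll i8+i9 pair
#6 head=10: xor+xor i10+i11 pair
#7 head=12: or i12 tail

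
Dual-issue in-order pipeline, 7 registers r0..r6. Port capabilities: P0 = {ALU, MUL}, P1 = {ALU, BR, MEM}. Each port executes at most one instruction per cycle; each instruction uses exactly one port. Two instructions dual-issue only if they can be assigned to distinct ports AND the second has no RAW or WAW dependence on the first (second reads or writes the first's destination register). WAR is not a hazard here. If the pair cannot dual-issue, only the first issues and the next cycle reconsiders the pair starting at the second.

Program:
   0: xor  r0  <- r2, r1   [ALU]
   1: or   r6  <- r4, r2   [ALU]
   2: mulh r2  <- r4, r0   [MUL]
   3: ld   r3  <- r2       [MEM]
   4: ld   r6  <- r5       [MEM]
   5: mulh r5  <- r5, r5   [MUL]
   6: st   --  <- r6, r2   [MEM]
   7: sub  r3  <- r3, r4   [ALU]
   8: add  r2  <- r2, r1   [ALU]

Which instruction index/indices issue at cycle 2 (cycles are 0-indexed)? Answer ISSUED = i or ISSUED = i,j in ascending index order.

ISSUED = 3

0. xor;or @i0+i1  | 2-wide
1. mulh @i2  | RAW r2
2. ld @i3  | no-port MEM/MEM
3. ld;mulh @i4+i5  | 2-wide
4. st;sub @i6+i7  | 2-wide
5. add @i8  | tail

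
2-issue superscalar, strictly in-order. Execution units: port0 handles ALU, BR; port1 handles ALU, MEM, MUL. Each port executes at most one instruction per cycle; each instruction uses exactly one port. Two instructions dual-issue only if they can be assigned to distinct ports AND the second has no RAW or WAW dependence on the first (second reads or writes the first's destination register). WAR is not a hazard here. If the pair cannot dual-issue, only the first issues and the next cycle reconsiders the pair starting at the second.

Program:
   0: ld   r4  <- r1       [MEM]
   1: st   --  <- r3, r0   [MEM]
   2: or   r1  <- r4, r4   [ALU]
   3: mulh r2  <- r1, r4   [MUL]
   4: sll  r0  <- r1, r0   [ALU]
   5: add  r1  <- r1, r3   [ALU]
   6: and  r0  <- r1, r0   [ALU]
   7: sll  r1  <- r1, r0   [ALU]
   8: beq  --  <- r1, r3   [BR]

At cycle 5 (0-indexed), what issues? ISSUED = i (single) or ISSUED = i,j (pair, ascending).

ISSUED = 7

c0: i0 ld  no-port MEM/MEM
c1: i1,i2 st/or  dual
c2: i3,i4 mulh/sll  dual
c3: i5 add  RAW r1
c4: i6 and  RAW r0
c5: i7 sll  RAW r1
c6: i8 beq  tail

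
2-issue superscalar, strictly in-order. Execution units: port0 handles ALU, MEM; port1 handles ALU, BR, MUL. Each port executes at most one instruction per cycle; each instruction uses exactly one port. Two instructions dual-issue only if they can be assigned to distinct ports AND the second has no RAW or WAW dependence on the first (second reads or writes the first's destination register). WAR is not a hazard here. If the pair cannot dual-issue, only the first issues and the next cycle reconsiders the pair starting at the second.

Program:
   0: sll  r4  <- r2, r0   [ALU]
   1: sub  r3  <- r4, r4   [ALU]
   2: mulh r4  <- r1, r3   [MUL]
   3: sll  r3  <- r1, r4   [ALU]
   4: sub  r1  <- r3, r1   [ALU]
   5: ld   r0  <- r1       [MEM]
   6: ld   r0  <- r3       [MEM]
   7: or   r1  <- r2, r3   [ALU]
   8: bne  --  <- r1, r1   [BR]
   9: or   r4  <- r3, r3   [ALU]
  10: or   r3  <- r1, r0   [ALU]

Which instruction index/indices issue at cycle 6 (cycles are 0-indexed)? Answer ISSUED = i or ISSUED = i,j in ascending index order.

ISSUED = 6,7

  cy0 -> i0 (sll) RAW r4
  cy1 -> i1 (sub) RAW r3
  cy2 -> i2 (mulh) RAW r4
  cy3 -> i3 (sll) RAW r3
  cy4 -> i4 (sub) RAW r1
  cy5 -> i5 (ld) no-port MEM/MEM
  cy6 -> i6,i7 (ld;or) 2-wide
  cy7 -> i8,i9 (bne;or) 2-wide
  cy8 -> i10 (or) tail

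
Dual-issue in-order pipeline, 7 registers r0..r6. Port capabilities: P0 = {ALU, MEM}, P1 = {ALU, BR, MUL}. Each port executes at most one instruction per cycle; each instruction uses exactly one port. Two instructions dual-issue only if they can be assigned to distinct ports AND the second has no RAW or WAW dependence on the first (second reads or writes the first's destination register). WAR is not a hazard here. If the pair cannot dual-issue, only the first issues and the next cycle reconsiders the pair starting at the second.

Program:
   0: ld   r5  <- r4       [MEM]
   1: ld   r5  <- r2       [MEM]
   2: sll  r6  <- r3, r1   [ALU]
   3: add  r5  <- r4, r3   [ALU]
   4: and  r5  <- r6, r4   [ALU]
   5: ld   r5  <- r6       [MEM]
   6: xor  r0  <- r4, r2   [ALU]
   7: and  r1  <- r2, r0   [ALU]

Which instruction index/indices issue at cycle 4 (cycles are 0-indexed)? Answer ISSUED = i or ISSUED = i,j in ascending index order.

c0: i0 ld.MEM  no-port MEM/MEM
c1: i1,i2 ld.MEM;sll.ALU  dual
c2: i3 add.ALU  WAW r5
c3: i4 and.ALU  WAW r5
c4: i5,i6 ld.MEM;xor.ALU  dual
c5: i7 and.ALU  tail

ISSUED = 5,6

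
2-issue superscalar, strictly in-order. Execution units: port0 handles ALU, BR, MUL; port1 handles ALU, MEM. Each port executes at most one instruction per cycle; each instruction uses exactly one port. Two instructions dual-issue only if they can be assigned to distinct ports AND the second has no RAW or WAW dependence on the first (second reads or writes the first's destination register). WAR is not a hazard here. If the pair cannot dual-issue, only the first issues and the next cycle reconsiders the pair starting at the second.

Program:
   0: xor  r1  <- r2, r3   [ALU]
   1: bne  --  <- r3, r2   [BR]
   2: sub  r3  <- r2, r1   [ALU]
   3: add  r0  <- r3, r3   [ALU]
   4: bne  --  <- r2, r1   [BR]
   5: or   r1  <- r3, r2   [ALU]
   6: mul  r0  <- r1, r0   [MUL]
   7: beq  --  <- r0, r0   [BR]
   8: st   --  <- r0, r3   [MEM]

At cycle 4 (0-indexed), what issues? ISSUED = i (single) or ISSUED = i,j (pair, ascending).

ISSUED = 6

t=0 i0+i1:xor/bne ; dual
t=1 i2:sub ; RAW r3
t=2 i3+i4:add/bne ; dual
t=3 i5:or ; RAW r1
t=4 i6:mul ; no-port MUL/BR
t=5 i7+i8:beq/st ; dual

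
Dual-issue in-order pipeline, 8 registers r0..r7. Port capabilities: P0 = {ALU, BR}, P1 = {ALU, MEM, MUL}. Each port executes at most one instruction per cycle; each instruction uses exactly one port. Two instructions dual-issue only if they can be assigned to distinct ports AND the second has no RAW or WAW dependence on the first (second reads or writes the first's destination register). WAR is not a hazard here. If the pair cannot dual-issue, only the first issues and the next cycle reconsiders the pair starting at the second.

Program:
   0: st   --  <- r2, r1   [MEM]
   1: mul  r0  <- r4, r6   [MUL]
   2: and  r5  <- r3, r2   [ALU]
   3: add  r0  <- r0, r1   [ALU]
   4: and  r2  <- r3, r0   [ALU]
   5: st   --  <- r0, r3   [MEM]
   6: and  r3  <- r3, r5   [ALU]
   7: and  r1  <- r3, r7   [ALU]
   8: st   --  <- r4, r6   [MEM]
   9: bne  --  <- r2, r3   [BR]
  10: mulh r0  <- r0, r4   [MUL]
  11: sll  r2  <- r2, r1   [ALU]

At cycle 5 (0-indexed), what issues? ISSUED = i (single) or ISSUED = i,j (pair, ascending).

ISSUED = 7,8

[0] i0  st.MEM  -- no-port MEM/MUL
[1] i1+i2  mul.MUL and.ALU  -- pair
[2] i3  add.ALU  -- RAW r0
[3] i4+i5  and.ALU st.MEM  -- pair
[4] i6  and.ALU  -- RAW r3
[5] i7+i8  and.ALU st.MEM  -- pair
[6] i9+i10  bne.BR mulh.MUL  -- pair
[7] i11  sll.ALU  -- tail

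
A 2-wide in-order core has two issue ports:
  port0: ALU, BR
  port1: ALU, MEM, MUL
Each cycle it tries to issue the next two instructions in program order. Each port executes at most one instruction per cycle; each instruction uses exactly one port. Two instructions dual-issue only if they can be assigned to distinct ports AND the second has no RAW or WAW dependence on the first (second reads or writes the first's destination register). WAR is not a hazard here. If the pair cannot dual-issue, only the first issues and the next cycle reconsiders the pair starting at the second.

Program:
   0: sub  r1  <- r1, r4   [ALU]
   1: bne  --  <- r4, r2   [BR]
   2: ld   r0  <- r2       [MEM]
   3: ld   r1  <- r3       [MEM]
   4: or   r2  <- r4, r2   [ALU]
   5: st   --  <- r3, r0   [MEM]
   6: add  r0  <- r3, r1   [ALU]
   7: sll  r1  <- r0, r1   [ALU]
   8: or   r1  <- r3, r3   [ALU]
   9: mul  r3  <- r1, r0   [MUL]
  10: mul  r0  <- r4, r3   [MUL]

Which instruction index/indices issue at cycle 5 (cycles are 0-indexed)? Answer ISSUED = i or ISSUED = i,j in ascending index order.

ISSUED = 8

[0] i0+i1  sub.ALU;bne.BR  -- 2-wide
[1] i2  ld.MEM  -- no-port MEM/MEM
[2] i3+i4  ld.MEM;or.ALU  -- 2-wide
[3] i5+i6  st.MEM;add.ALU  -- 2-wide
[4] i7  sll.ALU  -- WAW r1
[5] i8  or.ALU  -- RAW r1
[6] i9  mul.MUL  -- no-port MUL/MUL
[7] i10  mul.MUL  -- tail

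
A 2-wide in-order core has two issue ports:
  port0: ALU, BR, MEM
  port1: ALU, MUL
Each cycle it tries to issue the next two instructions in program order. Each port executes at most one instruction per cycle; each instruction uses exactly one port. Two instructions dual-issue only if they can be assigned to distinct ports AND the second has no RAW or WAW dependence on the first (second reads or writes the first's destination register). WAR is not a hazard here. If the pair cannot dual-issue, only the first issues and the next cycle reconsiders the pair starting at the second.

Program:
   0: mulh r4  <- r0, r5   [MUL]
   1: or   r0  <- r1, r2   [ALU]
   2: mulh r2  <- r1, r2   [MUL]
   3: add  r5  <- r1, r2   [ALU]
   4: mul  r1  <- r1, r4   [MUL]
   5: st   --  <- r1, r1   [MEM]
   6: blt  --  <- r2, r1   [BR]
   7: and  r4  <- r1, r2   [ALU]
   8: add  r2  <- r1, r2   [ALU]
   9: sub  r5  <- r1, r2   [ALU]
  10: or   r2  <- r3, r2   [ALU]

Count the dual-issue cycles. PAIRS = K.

PAIRS = 4

#0 head=0: mulh.MUL;or.ALU i0,i1 2-wide
#1 head=2: mulh.MUL i2 RAW r2
#2 head=3: add.ALU;mul.MUL i3,i4 2-wide
#3 head=5: st.MEM i5 no-port MEM/BR
#4 head=6: blt.BR;and.ALU i6,i7 2-wide
#5 head=8: add.ALU i8 RAW r2
#6 head=9: sub.ALU;or.ALU i9,i10 2-wide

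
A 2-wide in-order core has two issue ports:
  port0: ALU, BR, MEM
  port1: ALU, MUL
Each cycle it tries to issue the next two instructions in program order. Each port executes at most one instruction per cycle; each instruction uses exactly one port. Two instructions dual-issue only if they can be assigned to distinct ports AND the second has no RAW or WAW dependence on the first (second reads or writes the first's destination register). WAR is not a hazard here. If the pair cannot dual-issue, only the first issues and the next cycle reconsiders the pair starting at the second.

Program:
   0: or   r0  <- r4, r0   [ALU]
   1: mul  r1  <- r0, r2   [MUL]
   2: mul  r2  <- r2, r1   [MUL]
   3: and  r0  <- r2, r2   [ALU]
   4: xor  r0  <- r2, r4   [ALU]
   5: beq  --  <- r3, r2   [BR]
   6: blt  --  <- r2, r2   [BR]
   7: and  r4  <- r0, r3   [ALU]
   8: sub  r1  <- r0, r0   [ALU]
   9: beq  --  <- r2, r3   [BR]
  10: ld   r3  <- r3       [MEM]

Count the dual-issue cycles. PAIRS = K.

[0] i0  or.ALU  -- RAW r0
[1] i1  mul.MUL  -- no-port MUL/MUL
[2] i2  mul.MUL  -- RAW r2
[3] i3  and.ALU  -- WAW r0
[4] i4+i5  xor.ALU;beq.BR  -- dual
[5] i6+i7  blt.BR;and.ALU  -- dual
[6] i8+i9  sub.ALU;beq.BR  -- dual
[7] i10  ld.MEM  -- tail

PAIRS = 3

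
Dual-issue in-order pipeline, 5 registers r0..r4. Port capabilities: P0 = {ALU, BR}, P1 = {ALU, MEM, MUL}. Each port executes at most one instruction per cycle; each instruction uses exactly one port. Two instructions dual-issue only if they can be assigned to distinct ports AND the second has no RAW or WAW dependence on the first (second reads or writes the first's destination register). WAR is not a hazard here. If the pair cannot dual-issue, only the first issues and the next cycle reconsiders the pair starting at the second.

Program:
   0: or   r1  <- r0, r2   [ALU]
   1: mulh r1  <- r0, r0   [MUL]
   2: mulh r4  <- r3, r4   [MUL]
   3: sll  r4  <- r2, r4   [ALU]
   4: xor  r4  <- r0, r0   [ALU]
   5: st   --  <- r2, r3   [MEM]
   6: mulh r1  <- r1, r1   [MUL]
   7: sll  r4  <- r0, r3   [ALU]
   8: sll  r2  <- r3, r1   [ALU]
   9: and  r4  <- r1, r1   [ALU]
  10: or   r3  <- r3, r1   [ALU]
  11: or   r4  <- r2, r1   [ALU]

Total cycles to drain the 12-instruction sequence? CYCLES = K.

CYCLES = 8

#0 head=0: or.ALU i0 WAW r1
#1 head=1: mulh.MUL i1 no-port MUL/MUL
#2 head=2: mulh.MUL i2 RAW+WAW r4
#3 head=3: sll.ALU i3 WAW r4
#4 head=4: xor.ALU st.MEM i4+i5 dual
#5 head=6: mulh.MUL sll.ALU i6+i7 dual
#6 head=8: sll.ALU and.ALU i8+i9 dual
#7 head=10: or.ALU or.ALU i10+i11 dual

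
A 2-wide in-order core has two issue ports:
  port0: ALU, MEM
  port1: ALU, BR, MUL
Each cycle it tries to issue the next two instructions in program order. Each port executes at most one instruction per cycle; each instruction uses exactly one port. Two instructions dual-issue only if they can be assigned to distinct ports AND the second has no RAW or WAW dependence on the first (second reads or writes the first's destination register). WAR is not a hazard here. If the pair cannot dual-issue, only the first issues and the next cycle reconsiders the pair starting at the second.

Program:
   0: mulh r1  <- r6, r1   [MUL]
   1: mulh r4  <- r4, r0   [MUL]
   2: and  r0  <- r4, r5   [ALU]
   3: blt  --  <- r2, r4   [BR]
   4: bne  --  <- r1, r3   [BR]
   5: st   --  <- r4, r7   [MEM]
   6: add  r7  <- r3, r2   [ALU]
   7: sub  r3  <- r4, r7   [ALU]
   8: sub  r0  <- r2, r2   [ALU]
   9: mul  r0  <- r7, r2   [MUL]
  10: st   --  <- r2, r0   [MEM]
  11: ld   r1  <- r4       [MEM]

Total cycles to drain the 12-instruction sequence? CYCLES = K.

[0] i0  mulh.MUL  -- no-port MUL/MUL
[1] i1  mulh.MUL  -- RAW r4
[2] i2/i3  and.ALU+blt.BR  -- dual
[3] i4/i5  bne.BR+st.MEM  -- dual
[4] i6  add.ALU  -- RAW r7
[5] i7/i8  sub.ALU+sub.ALU  -- dual
[6] i9  mul.MUL  -- RAW r0
[7] i10  st.MEM  -- no-port MEM/MEM
[8] i11  ld.MEM  -- tail

CYCLES = 9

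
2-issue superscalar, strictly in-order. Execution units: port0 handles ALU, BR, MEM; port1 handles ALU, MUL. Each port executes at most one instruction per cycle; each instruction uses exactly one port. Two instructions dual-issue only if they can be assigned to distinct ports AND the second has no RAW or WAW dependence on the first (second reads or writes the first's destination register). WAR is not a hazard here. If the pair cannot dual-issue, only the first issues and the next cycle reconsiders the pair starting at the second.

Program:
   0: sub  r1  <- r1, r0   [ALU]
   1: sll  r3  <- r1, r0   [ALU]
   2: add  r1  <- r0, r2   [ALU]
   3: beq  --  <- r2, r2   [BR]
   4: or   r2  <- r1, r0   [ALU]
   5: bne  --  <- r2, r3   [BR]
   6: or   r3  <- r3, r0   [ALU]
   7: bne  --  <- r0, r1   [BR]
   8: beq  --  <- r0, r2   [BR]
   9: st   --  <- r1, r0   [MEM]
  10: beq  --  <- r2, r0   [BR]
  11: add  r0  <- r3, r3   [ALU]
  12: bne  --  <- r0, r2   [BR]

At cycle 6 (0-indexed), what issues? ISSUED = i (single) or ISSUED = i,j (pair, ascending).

c0: i0 sub  RAW r1
c1: i1/i2 sll+add  dual
c2: i3/i4 beq+or  dual
c3: i5/i6 bne+or  dual
c4: i7 bne  no-port BR/BR
c5: i8 beq  no-port BR/MEM
c6: i9 st  no-port MEM/BR
c7: i10/i11 beq+add  dual
c8: i12 bne  tail

ISSUED = 9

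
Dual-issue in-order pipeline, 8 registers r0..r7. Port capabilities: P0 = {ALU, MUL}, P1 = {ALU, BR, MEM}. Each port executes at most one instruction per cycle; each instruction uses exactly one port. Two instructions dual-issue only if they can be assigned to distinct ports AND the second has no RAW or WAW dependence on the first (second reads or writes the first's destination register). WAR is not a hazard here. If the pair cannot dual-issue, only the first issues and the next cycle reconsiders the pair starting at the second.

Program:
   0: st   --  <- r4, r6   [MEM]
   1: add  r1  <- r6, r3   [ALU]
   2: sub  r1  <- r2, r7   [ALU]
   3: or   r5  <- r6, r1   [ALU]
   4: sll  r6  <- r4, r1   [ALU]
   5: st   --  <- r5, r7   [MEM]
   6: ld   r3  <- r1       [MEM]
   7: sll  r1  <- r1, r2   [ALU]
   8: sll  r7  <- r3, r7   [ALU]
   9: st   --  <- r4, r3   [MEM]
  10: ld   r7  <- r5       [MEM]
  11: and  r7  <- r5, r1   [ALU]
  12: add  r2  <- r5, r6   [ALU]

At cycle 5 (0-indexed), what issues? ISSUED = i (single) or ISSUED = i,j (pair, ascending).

ISSUED = 8,9

  cy0 -> i0+i1 (st add) dual
  cy1 -> i2 (sub) RAW r1
  cy2 -> i3+i4 (or sll) dual
  cy3 -> i5 (st) no-port MEM/MEM
  cy4 -> i6+i7 (ld sll) dual
  cy5 -> i8+i9 (sll st) dual
  cy6 -> i10 (ld) WAW r7
  cy7 -> i11+i12 (and add) dual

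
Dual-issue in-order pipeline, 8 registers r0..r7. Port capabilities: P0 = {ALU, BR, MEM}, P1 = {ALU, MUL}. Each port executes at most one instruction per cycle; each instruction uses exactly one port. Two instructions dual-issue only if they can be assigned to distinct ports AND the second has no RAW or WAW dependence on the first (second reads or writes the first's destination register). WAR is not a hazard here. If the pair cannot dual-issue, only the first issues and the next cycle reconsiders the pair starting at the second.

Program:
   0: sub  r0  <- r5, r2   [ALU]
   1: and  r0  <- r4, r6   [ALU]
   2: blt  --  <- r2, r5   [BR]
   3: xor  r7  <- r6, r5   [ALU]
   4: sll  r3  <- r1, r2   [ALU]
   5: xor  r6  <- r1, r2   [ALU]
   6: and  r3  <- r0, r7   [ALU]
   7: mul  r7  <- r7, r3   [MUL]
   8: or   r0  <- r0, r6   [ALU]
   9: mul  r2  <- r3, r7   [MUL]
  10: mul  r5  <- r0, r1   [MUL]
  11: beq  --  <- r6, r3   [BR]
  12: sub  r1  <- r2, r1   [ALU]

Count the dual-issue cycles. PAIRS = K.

PAIRS = 5

[0] i0  sub  -- WAW r0
[1] i1/i2  and;blt  -- dual
[2] i3/i4  xor;sll  -- dual
[3] i5/i6  xor;and  -- dual
[4] i7/i8  mul;or  -- dual
[5] i9  mul  -- no-port MUL/MUL
[6] i10/i11  mul;beq  -- dual
[7] i12  sub  -- tail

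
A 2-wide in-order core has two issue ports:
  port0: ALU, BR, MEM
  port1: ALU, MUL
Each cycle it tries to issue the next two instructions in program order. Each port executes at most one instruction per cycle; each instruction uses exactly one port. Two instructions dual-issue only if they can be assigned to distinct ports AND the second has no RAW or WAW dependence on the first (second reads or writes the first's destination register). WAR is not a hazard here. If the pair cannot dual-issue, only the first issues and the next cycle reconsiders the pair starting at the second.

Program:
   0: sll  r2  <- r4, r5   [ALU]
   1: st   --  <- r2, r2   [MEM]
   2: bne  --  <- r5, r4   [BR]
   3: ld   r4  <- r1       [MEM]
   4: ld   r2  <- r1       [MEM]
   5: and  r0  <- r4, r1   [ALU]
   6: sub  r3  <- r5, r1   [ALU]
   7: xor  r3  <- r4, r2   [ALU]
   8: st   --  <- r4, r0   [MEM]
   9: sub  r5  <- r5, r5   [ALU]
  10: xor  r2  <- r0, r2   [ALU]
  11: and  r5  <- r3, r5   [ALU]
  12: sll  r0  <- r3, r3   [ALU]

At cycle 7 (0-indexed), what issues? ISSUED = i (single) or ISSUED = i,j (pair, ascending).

#0 head=0: sll i0 RAW r2
#1 head=1: st i1 no-port MEM/BR
#2 head=2: bne i2 no-port BR/MEM
#3 head=3: ld i3 no-port MEM/MEM
#4 head=4: ld and i4+i5 dual
#5 head=6: sub i6 WAW r3
#6 head=7: xor st i7+i8 dual
#7 head=9: sub xor i9+i10 dual
#8 head=11: and sll i11+i12 dual

ISSUED = 9,10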